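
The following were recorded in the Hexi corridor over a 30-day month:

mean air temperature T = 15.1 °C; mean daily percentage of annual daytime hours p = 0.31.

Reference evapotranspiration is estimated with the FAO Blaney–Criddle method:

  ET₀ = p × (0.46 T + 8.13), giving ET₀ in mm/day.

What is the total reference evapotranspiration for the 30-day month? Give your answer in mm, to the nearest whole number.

140 mm

ET₀ = 0.31 × (0.46 × 15.1 + 8.13) = 0.31 × 15.076 = 4.6736 mm/d
Monthly total = 4.6736 × 30 = 140.208 mm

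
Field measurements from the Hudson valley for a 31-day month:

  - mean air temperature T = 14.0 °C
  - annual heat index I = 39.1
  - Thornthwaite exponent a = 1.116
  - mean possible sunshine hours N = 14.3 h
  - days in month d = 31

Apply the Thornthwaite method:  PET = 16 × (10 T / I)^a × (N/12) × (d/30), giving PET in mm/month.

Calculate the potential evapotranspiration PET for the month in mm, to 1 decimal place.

81.8 mm

10T/I = 10 × 14.0 / 39.1 = 3.5806
(10T/I)^a = 3.5806^1.116 = 4.1516
Uncorrected PET = 16 × 4.1516 = 66.426 mm
Correction = (N/12)(d/30) = (14.3/12)(31/30) = 1.2314
PET = 66.426 × 1.2314 = 81.797 mm/month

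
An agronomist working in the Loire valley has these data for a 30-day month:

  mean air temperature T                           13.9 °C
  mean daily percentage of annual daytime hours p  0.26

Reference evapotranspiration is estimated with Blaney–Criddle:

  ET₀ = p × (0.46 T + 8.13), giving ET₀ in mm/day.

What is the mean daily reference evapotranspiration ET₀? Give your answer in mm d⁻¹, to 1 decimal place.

ET₀ = 0.26 × (0.46 × 13.9 + 8.13) = 0.26 × 14.524 = 3.7762 mm/d

3.8 mm d⁻¹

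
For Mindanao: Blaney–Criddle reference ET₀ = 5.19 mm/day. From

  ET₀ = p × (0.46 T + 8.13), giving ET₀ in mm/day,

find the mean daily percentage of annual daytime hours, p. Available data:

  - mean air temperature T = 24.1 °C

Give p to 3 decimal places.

0.270

p = ET₀ / (0.46 T + 8.13) = 5.19 / (0.46 × 24.1 + 8.13) = 5.19 / 19.216 = 0.2701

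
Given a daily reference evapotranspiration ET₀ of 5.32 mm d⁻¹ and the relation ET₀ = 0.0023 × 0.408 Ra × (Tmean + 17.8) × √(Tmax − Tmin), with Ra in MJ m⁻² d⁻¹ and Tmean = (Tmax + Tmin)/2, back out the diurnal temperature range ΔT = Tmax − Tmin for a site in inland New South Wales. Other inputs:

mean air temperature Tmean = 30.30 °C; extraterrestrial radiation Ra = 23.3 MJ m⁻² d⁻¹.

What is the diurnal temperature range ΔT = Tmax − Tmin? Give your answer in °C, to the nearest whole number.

√ΔT = ET₀ / [0.0023 × 0.408 × Ra × (Tmean+17.8)] = 5.32 / (0.0023 × 9.5064 × 48.10) = 5.0585
ΔT = 5.0585² = 25.588 °C

26 °C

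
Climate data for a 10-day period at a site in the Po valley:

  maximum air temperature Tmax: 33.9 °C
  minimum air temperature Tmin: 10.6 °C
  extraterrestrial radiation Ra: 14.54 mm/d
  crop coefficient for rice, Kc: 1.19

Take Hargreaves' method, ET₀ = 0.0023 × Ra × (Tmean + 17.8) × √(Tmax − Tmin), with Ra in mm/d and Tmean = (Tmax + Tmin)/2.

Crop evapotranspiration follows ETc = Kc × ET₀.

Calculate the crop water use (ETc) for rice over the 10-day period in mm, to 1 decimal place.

76.9 mm

Tmean = (33.9 + 10.6)/2 = 22.25 °C
ET₀ = 0.0023 × 14.54 × (22.25 + 17.8) × √23.3 = 0.0023 × 14.54 × 40.05 × 4.8270 = 6.4651 mm/d
ETc = Kc × ET₀ = 1.19 × 6.4651 = 7.6935 mm/d
Over 10 days: 7.6935 × 10 = 76.935 mm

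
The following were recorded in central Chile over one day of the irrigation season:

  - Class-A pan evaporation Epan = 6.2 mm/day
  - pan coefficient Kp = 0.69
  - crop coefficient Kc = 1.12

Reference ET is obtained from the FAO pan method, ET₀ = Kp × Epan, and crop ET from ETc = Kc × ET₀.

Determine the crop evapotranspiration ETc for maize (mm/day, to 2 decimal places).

4.79 mm/day

ET₀ = 0.69 × 6.2 = 4.2780 mm/d
ETc = Kc × ET₀ = 1.12 × 4.2780 = 4.7914 mm/d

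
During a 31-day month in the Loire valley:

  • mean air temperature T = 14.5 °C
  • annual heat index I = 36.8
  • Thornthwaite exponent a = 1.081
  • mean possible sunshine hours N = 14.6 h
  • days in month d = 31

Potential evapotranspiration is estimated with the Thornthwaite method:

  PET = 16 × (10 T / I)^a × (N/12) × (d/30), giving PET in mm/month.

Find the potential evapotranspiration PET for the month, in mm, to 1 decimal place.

88.6 mm

10T/I = 10 × 14.5 / 36.8 = 3.9402
(10T/I)^a = 3.9402^1.081 = 4.4031
Uncorrected PET = 16 × 4.4031 = 70.450 mm
Correction = (N/12)(d/30) = (14.6/12)(31/30) = 1.2572
PET = 70.450 × 1.2572 = 88.570 mm/month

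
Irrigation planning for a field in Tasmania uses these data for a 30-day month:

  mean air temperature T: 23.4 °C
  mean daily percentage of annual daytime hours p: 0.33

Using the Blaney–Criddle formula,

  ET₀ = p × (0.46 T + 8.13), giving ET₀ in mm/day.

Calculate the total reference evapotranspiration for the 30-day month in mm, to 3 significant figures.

ET₀ = 0.33 × (0.46 × 23.4 + 8.13) = 0.33 × 18.894 = 6.2350 mm/d
Monthly total = 6.2350 × 30 = 187.050 mm

187 mm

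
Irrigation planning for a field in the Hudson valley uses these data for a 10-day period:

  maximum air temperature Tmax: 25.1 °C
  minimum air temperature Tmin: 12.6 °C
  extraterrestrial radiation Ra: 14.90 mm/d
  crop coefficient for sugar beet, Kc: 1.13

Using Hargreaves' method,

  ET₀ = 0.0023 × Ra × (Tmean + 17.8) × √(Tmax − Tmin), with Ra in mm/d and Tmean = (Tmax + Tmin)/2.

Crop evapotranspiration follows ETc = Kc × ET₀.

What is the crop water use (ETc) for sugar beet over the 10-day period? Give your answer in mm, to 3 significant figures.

Tmean = (25.1 + 12.6)/2 = 18.85 °C
ET₀ = 0.0023 × 14.90 × (18.85 + 17.8) × √12.5 = 0.0023 × 14.90 × 36.65 × 3.5355 = 4.4406 mm/d
ETc = Kc × ET₀ = 1.13 × 4.4406 = 5.0179 mm/d
Over 10 days: 5.0179 × 10 = 50.179 mm

50.2 mm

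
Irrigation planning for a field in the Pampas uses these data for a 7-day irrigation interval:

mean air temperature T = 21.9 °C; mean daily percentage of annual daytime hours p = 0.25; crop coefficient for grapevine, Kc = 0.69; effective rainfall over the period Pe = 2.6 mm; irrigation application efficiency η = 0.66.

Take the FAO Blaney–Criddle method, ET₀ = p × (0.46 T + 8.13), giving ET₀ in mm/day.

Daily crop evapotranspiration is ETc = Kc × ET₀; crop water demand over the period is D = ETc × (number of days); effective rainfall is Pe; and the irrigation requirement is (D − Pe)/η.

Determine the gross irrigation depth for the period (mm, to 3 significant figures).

ET₀ = 0.25 × (0.46 × 21.9 + 8.13) = 0.25 × 18.204 = 4.5510 mm/d
ETc = Kc × ET₀ = 0.69 × 4.5510 = 3.1402 mm/d
Crop demand D = ETc × 7 d = 3.1402 × 7 = 21.981 mm
D − Pe = 21.981 − 2.6 = 19.381 mm
Gross irrigation = 19.381 / 0.66 = 29.365 mm

29.4 mm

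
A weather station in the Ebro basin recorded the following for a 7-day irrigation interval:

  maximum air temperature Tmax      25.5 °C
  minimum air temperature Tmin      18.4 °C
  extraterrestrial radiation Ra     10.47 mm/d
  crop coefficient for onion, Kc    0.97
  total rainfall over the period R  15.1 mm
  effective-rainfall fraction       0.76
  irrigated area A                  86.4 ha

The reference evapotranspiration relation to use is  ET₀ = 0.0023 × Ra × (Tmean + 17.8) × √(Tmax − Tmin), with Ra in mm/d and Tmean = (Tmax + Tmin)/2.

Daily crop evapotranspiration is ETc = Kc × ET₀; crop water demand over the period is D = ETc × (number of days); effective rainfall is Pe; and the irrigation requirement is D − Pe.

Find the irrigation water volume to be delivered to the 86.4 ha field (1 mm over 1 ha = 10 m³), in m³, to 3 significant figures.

5050 m³

Tmean = (25.5 + 18.4)/2 = 21.95 °C
ET₀ = 0.0023 × 10.47 × (21.95 + 17.8) × √7.1 = 0.0023 × 10.47 × 39.75 × 2.6646 = 2.5506 mm/d
ETc = Kc × ET₀ = 0.97 × 2.5506 = 2.4741 mm/d
Crop demand D = ETc × 7 d = 2.4741 × 7 = 17.319 mm
Pe = 0.76 × 15.1 = 11.476 mm
D − Pe = 17.319 − 11.476 = 5.843 mm
Volume = 5.843 mm × 86.4 ha × 10 = 5048.4 m³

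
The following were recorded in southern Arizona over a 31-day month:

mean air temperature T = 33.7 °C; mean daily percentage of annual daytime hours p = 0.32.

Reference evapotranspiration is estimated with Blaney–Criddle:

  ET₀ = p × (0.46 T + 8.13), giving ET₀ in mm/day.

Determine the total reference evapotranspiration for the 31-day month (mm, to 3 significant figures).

ET₀ = 0.32 × (0.46 × 33.7 + 8.13) = 0.32 × 23.632 = 7.5622 mm/d
Monthly total = 7.5622 × 31 = 234.428 mm

234 mm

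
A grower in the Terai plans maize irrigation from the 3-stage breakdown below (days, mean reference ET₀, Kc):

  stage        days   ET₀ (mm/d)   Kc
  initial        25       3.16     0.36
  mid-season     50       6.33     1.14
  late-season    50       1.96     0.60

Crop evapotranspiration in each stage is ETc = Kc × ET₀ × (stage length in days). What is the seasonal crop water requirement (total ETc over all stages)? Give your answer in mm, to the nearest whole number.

initial: 0.36 × 3.16 × 25 = 28.44 mm
mid-season: 1.14 × 6.33 × 50 = 360.81 mm
late-season: 0.60 × 1.96 × 50 = 58.80 mm
Seasonal total = 448.05 mm

448 mm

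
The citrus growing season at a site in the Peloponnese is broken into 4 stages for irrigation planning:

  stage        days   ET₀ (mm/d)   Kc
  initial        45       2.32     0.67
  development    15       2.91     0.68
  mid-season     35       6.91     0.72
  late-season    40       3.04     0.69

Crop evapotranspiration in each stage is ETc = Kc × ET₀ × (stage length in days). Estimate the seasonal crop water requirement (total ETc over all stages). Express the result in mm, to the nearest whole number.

initial: 0.67 × 2.32 × 45 = 69.95 mm
development: 0.68 × 2.91 × 15 = 29.68 mm
mid-season: 0.72 × 6.91 × 35 = 174.13 mm
late-season: 0.69 × 3.04 × 40 = 83.90 mm
Seasonal total = 357.66 mm

358 mm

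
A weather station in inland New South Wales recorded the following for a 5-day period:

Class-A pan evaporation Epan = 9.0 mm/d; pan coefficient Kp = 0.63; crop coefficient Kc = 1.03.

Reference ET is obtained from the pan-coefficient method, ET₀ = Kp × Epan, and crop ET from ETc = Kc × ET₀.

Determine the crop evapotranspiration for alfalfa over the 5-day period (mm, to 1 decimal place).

29.2 mm

ET₀ = 0.63 × 9.0 = 5.6700 mm/d
ETc = Kc × ET₀ = 1.03 × 5.6700 = 5.8401 mm/d
Over 5 days: 5.8401 × 5 = 29.201 mm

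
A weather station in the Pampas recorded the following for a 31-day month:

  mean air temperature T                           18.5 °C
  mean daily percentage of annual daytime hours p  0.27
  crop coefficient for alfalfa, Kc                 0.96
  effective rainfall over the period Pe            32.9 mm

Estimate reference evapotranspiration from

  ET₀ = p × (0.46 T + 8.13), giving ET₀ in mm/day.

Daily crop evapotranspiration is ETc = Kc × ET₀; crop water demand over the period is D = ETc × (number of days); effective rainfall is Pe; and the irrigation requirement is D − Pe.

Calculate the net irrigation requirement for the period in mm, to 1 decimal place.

ET₀ = 0.27 × (0.46 × 18.5 + 8.13) = 0.27 × 16.640 = 4.4928 mm/d
ETc = Kc × ET₀ = 0.96 × 4.4928 = 4.3131 mm/d
Crop demand D = ETc × 31 d = 4.3131 × 31 = 133.706 mm
D − Pe = 133.706 − 32.9 = 100.806 mm

100.8 mm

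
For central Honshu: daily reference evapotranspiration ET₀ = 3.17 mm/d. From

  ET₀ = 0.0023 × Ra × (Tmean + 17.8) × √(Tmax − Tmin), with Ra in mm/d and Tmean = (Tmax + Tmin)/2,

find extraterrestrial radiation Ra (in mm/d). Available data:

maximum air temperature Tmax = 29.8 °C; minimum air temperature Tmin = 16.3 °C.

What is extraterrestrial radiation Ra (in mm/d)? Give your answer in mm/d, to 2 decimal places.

Tmean = 23.05 °C; √ΔT = 3.6742
Ra = ET₀ / [0.0023 × (Tmean+17.8) × √ΔT] = 3.17 / (0.0023 × 40.85 × 3.6742) = 9.183 mm/d

9.18 mm/d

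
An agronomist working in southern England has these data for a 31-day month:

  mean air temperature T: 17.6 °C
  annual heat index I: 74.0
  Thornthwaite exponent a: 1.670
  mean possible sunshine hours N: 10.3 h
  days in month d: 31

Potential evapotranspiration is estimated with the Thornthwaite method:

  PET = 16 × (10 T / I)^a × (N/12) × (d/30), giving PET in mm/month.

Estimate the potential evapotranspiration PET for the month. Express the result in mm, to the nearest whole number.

60 mm

10T/I = 10 × 17.6 / 74.0 = 2.3784
(10T/I)^a = 2.3784^1.670 = 4.2501
Uncorrected PET = 16 × 4.2501 = 68.002 mm
Correction = (N/12)(d/30) = (10.3/12)(31/30) = 0.8869
PET = 68.002 × 0.8869 = 60.311 mm/month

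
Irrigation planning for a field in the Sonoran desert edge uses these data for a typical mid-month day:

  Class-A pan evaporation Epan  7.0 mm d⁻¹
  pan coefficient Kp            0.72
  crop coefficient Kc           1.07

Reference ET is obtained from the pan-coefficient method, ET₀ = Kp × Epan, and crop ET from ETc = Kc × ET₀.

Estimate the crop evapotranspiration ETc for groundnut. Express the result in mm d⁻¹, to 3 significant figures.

ET₀ = 0.72 × 7.0 = 5.0400 mm/d
ETc = Kc × ET₀ = 1.07 × 5.0400 = 5.3928 mm/d

5.39 mm d⁻¹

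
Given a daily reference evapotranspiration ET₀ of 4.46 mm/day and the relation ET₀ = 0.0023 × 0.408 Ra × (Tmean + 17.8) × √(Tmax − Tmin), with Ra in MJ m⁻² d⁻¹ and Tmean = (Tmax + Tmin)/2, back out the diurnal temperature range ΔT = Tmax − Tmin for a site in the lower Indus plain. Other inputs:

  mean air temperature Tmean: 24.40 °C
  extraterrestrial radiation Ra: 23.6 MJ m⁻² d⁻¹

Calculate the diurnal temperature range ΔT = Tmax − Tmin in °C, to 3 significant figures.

22.8 °C

√ΔT = ET₀ / [0.0023 × 0.408 × Ra × (Tmean+17.8)] = 4.46 / (0.0023 × 9.6288 × 42.20) = 4.7722
ΔT = 4.7722² = 22.774 °C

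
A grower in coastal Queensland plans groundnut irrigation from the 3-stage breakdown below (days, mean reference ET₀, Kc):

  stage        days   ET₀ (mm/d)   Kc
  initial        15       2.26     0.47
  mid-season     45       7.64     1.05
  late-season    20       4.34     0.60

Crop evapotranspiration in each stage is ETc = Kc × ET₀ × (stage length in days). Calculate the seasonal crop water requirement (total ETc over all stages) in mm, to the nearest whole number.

initial: 0.47 × 2.26 × 15 = 15.93 mm
mid-season: 1.05 × 7.64 × 45 = 360.99 mm
late-season: 0.60 × 4.34 × 20 = 52.08 mm
Seasonal total = 429.00 mm

429 mm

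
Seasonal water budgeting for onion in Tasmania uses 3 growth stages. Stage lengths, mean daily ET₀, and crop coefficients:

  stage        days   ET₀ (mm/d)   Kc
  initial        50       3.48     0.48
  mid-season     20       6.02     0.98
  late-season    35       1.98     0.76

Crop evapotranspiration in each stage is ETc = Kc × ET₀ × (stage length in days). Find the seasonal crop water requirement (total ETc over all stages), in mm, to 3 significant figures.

254 mm

initial: 0.48 × 3.48 × 50 = 83.52 mm
mid-season: 0.98 × 6.02 × 20 = 117.99 mm
late-season: 0.76 × 1.98 × 35 = 52.67 mm
Seasonal total = 254.18 mm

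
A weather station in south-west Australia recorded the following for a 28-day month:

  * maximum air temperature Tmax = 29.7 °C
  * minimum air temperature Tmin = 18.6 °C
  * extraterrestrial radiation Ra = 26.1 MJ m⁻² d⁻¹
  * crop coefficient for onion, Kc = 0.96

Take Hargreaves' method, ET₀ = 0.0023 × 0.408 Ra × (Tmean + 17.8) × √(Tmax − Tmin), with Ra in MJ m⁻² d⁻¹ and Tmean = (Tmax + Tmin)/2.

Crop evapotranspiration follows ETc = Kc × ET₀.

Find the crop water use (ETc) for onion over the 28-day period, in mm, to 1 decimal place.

92.0 mm

Tmean = (29.7 + 18.6)/2 = 24.15 °C
0.408 Ra = 0.408 × 26.1 = 10.6488 mm/d equivalent
ET₀ = 0.0023 × 10.6488 × (24.15 + 17.8) × √11.1 = 0.0023 × 10.6488 × 41.95 × 3.3317 = 3.4232 mm/d
ETc = Kc × ET₀ = 0.96 × 3.4232 = 3.2863 mm/d
Over 28 days: 3.2863 × 28 = 92.016 mm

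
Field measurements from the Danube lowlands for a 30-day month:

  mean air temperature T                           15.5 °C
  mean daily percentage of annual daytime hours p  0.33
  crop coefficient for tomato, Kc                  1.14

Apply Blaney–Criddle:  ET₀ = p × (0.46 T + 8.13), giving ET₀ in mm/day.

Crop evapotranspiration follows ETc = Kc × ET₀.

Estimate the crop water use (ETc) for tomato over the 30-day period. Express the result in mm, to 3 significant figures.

172 mm

ET₀ = 0.33 × (0.46 × 15.5 + 8.13) = 0.33 × 15.260 = 5.0358 mm/d
ETc = Kc × ET₀ = 1.14 × 5.0358 = 5.7408 mm/d
Over 30 days: 5.7408 × 30 = 172.224 mm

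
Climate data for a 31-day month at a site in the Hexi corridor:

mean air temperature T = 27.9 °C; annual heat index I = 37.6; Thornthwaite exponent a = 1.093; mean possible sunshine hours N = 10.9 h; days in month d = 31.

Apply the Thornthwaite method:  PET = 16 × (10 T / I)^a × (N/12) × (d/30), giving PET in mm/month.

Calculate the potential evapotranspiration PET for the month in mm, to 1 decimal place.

10T/I = 10 × 27.9 / 37.6 = 7.4202
(10T/I)^a = 7.4202^1.093 = 8.9406
Uncorrected PET = 16 × 8.9406 = 143.050 mm
Correction = (N/12)(d/30) = (10.9/12)(31/30) = 0.9386
PET = 143.050 × 0.9386 = 134.267 mm/month

134.3 mm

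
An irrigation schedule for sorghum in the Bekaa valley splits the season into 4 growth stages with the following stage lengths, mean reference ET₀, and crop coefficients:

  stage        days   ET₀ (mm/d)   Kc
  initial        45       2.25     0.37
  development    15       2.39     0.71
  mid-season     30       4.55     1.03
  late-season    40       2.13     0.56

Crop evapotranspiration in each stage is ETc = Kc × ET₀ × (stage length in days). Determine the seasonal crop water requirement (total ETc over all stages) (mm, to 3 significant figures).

initial: 0.37 × 2.25 × 45 = 37.46 mm
development: 0.71 × 2.39 × 15 = 25.45 mm
mid-season: 1.03 × 4.55 × 30 = 140.60 mm
late-season: 0.56 × 2.13 × 40 = 47.71 mm
Seasonal total = 251.22 mm

251 mm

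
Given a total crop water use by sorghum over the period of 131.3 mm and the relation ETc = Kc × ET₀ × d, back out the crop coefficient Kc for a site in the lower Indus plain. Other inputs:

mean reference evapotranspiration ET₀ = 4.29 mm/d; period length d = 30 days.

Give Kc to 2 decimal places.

ETc = Kc × ET₀ × d  ⇒  Kc = ETc / (ET₀ × d)
Kc = 131.3 / (4.29 × 30) = 131.3 / 128.70 = 1.0202

1.02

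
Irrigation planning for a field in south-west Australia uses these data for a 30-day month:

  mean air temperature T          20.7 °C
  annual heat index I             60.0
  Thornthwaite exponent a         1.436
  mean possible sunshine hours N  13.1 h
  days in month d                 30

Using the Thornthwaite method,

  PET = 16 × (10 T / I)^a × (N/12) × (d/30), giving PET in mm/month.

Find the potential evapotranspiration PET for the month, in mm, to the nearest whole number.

10T/I = 10 × 20.7 / 60.0 = 3.4500
(10T/I)^a = 3.4500^1.436 = 5.9198
Uncorrected PET = 16 × 5.9198 = 94.717 mm
Correction = (N/12)(d/30) = (13.1/12)(30/30) = 1.0917
PET = 94.717 × 1.0917 = 103.403 mm/month

103 mm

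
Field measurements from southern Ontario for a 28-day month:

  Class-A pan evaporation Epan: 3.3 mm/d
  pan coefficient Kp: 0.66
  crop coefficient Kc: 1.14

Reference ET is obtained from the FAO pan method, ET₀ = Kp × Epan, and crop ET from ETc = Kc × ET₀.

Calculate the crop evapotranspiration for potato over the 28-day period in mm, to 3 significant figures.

ET₀ = 0.66 × 3.3 = 2.1780 mm/d
ETc = Kc × ET₀ = 1.14 × 2.1780 = 2.4829 mm/d
Over 28 days: 2.4829 × 28 = 69.521 mm

69.5 mm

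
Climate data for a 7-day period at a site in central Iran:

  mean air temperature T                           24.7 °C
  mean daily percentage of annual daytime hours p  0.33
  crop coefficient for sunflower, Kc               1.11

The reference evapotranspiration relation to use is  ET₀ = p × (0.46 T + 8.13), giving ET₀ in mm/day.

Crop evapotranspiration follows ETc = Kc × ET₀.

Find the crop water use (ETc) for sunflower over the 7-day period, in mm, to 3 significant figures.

50.0 mm

ET₀ = 0.33 × (0.46 × 24.7 + 8.13) = 0.33 × 19.492 = 6.4324 mm/d
ETc = Kc × ET₀ = 1.11 × 6.4324 = 7.1400 mm/d
Over 7 days: 7.1400 × 7 = 49.980 mm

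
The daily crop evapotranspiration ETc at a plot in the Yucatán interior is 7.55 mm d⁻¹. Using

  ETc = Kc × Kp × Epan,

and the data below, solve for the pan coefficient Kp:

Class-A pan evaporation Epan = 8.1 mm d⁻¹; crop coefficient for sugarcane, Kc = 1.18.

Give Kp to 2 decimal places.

ETc = Kc × Kp × Epan  ⇒  Kp = ETc / (Kc × Epan)
Kp = 7.55 / (1.18 × 8.1) = 7.55 / 9.558 = 0.7899

0.79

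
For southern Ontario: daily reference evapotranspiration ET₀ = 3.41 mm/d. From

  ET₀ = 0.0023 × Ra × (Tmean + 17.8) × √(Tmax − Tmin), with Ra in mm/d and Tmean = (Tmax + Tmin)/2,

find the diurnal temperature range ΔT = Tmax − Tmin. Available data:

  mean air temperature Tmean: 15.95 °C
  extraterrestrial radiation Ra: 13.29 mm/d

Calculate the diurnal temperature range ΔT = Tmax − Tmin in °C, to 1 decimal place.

√ΔT = ET₀ / [0.0023 × Ra × (Tmean+17.8)] = 3.41 / (0.0023 × 13.29 × 33.75) = 3.3054
ΔT = 3.3054² = 10.926 °C

10.9 °C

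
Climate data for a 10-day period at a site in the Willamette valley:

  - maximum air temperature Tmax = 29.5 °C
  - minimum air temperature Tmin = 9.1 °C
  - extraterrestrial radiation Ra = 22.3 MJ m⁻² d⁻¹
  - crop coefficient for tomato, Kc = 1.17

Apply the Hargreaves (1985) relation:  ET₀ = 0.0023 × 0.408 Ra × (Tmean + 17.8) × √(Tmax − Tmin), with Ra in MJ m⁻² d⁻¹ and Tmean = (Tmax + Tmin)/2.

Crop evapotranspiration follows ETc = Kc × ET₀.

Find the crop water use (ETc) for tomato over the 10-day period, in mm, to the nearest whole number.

41 mm

Tmean = (29.5 + 9.1)/2 = 19.30 °C
0.408 Ra = 0.408 × 22.3 = 9.0984 mm/d equivalent
ET₀ = 0.0023 × 9.0984 × (19.30 + 17.8) × √20.4 = 0.0023 × 9.0984 × 37.10 × 4.5166 = 3.5065 mm/d
ETc = Kc × ET₀ = 1.17 × 3.5065 = 4.1026 mm/d
Over 10 days: 4.1026 × 10 = 41.026 mm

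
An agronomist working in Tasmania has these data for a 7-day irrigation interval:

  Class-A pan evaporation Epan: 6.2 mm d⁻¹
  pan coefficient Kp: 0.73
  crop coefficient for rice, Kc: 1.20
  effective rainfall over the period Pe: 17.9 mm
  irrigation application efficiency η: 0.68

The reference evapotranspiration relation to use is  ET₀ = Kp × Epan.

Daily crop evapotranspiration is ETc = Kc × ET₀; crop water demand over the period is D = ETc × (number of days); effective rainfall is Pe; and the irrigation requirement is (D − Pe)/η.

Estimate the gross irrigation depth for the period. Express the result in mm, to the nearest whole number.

30 mm

ET₀ = 0.73 × 6.2 = 4.5260 mm/d
ETc = Kc × ET₀ = 1.20 × 4.5260 = 5.4312 mm/d
Crop demand D = ETc × 7 d = 5.4312 × 7 = 38.018 mm
D − Pe = 38.018 − 17.9 = 20.118 mm
Gross irrigation = 20.118 / 0.68 = 29.585 mm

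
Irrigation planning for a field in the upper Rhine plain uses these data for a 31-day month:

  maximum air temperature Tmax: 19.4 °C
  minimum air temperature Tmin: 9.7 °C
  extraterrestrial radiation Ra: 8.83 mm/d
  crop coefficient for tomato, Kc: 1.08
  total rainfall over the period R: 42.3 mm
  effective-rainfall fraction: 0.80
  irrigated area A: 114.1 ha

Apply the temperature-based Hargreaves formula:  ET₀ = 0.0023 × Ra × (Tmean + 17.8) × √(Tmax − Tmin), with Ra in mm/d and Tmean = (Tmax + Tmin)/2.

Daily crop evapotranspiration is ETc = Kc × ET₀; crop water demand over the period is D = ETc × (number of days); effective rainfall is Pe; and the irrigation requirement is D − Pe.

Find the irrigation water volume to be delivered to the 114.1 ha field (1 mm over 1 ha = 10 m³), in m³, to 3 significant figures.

Tmean = (19.4 + 9.7)/2 = 14.55 °C
ET₀ = 0.0023 × 8.83 × (14.55 + 17.8) × √9.7 = 0.0023 × 8.83 × 32.35 × 3.1145 = 2.0462 mm/d
ETc = Kc × ET₀ = 1.08 × 2.0462 = 2.2099 mm/d
Crop demand D = ETc × 31 d = 2.2099 × 31 = 68.507 mm
Pe = 0.80 × 42.3 = 33.840 mm
D − Pe = 68.507 − 33.840 = 34.667 mm
Volume = 34.667 mm × 114.1 ha × 10 = 39555.0 m³

39600 m³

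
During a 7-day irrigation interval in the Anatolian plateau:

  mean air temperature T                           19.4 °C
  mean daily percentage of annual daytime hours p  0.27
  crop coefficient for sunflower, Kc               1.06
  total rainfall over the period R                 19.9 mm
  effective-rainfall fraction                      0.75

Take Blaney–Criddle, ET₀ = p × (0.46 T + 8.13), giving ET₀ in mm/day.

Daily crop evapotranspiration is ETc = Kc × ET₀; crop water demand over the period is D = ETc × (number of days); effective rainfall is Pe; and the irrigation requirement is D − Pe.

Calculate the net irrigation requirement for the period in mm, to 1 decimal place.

ET₀ = 0.27 × (0.46 × 19.4 + 8.13) = 0.27 × 17.054 = 4.6046 mm/d
ETc = Kc × ET₀ = 1.06 × 4.6046 = 4.8809 mm/d
Crop demand D = ETc × 7 d = 4.8809 × 7 = 34.166 mm
Pe = 0.75 × 19.9 = 14.925 mm
D − Pe = 34.166 − 14.925 = 19.241 mm

19.2 mm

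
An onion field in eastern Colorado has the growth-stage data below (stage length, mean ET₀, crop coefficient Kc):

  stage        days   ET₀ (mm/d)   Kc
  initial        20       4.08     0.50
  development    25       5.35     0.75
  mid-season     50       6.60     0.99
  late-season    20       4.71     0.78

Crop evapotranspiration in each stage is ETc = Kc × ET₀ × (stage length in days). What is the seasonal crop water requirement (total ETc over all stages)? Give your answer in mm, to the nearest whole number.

initial: 0.50 × 4.08 × 20 = 40.80 mm
development: 0.75 × 5.35 × 25 = 100.31 mm
mid-season: 0.99 × 6.60 × 50 = 326.70 mm
late-season: 0.78 × 4.71 × 20 = 73.48 mm
Seasonal total = 541.29 mm

541 mm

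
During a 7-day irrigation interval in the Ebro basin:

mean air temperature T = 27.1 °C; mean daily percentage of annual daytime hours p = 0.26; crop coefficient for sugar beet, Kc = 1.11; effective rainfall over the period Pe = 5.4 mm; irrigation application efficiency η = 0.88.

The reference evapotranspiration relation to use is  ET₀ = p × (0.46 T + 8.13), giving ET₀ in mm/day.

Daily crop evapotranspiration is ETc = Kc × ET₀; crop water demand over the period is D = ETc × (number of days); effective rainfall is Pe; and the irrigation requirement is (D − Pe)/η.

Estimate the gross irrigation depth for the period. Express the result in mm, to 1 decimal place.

41.1 mm

ET₀ = 0.26 × (0.46 × 27.1 + 8.13) = 0.26 × 20.596 = 5.3550 mm/d
ETc = Kc × ET₀ = 1.11 × 5.3550 = 5.9441 mm/d
Crop demand D = ETc × 7 d = 5.9441 × 7 = 41.609 mm
D − Pe = 41.609 − 5.4 = 36.209 mm
Gross irrigation = 36.209 / 0.88 = 41.147 mm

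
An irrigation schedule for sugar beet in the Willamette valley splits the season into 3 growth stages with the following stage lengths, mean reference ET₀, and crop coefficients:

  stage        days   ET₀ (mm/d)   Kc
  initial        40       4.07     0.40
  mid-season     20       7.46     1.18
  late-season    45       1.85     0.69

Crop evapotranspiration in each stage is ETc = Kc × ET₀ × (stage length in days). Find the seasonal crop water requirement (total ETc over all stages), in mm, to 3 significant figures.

initial: 0.40 × 4.07 × 40 = 65.12 mm
mid-season: 1.18 × 7.46 × 20 = 176.06 mm
late-season: 0.69 × 1.85 × 45 = 57.44 mm
Seasonal total = 298.62 mm

299 mm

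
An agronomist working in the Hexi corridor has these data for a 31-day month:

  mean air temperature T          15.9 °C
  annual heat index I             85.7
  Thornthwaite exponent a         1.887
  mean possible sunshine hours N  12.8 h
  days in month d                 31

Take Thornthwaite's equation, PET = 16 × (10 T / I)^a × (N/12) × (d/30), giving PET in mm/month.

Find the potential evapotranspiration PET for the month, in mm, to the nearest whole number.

10T/I = 10 × 15.9 / 85.7 = 1.8553
(10T/I)^a = 1.8553^1.887 = 3.2099
Uncorrected PET = 16 × 3.2099 = 51.358 mm
Correction = (N/12)(d/30) = (12.8/12)(31/30) = 1.1022
PET = 51.358 × 1.1022 = 56.607 mm/month

57 mm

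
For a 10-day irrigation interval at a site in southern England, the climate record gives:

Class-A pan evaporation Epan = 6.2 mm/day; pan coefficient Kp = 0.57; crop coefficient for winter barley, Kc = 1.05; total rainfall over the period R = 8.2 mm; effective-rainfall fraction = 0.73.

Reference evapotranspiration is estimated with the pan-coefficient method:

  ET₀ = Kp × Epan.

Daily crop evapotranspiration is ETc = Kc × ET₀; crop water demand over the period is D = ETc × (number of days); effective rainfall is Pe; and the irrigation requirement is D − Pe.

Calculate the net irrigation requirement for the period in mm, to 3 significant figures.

31.1 mm

ET₀ = 0.57 × 6.2 = 3.5340 mm/d
ETc = Kc × ET₀ = 1.05 × 3.5340 = 3.7107 mm/d
Crop demand D = ETc × 10 d = 3.7107 × 10 = 37.107 mm
Pe = 0.73 × 8.2 = 5.986 mm
D − Pe = 37.107 − 5.986 = 31.121 mm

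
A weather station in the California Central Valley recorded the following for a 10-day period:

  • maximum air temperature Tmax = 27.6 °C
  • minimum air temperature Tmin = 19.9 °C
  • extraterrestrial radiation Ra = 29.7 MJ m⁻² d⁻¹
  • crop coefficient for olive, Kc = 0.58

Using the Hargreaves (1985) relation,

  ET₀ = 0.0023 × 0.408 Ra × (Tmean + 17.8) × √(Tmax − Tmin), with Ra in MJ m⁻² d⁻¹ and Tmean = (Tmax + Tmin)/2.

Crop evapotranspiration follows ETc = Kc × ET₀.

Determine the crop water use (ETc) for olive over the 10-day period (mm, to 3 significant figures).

Tmean = (27.6 + 19.9)/2 = 23.75 °C
0.408 Ra = 0.408 × 29.7 = 12.1176 mm/d equivalent
ET₀ = 0.0023 × 12.1176 × (23.75 + 17.8) × √7.7 = 0.0023 × 12.1176 × 41.55 × 2.7749 = 3.2134 mm/d
ETc = Kc × ET₀ = 0.58 × 3.2134 = 1.8638 mm/d
Over 10 days: 1.8638 × 10 = 18.638 mm

18.6 mm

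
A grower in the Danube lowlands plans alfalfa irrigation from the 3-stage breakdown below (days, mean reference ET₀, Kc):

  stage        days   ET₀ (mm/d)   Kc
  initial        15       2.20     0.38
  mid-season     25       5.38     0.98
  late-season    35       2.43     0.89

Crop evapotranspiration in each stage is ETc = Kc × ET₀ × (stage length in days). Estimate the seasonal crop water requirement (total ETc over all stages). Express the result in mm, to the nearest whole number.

220 mm

initial: 0.38 × 2.20 × 15 = 12.54 mm
mid-season: 0.98 × 5.38 × 25 = 131.81 mm
late-season: 0.89 × 2.43 × 35 = 75.69 mm
Seasonal total = 220.04 mm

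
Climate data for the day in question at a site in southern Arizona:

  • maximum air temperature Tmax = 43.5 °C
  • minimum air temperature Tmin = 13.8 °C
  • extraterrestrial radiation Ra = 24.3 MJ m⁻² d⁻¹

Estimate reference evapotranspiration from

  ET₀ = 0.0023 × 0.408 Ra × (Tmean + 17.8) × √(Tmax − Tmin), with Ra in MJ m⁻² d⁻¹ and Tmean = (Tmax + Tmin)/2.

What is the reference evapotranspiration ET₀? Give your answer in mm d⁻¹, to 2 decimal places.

5.77 mm d⁻¹

Tmean = (43.5 + 13.8)/2 = 28.65 °C
0.408 Ra = 0.408 × 24.3 = 9.9144 mm/d equivalent
ET₀ = 0.0023 × 9.9144 × (28.65 + 17.8) × √29.7 = 0.0023 × 9.9144 × 46.45 × 5.4498 = 5.7725 mm/d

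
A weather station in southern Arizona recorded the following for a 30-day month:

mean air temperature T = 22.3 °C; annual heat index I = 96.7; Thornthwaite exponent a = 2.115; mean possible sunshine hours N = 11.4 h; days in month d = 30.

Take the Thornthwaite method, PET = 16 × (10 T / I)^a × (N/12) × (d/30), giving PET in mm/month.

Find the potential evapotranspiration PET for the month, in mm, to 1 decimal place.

89.0 mm

10T/I = 10 × 22.3 / 96.7 = 2.3061
(10T/I)^a = 2.3061^2.115 = 5.8545
Uncorrected PET = 16 × 5.8545 = 93.672 mm
Correction = (N/12)(d/30) = (11.4/12)(30/30) = 0.9500
PET = 93.672 × 0.9500 = 88.988 mm/month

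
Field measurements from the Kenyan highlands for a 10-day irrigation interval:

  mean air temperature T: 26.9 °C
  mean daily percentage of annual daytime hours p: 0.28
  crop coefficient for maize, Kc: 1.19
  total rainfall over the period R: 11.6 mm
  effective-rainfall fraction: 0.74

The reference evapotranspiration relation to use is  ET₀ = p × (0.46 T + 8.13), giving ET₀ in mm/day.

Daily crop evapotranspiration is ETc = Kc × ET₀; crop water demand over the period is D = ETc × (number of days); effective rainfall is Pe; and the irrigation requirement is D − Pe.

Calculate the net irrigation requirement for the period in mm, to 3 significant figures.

ET₀ = 0.28 × (0.46 × 26.9 + 8.13) = 0.28 × 20.504 = 5.7411 mm/d
ETc = Kc × ET₀ = 1.19 × 5.7411 = 6.8319 mm/d
Crop demand D = ETc × 10 d = 6.8319 × 10 = 68.319 mm
Pe = 0.74 × 11.6 = 8.584 mm
D − Pe = 68.319 − 8.584 = 59.735 mm

59.7 mm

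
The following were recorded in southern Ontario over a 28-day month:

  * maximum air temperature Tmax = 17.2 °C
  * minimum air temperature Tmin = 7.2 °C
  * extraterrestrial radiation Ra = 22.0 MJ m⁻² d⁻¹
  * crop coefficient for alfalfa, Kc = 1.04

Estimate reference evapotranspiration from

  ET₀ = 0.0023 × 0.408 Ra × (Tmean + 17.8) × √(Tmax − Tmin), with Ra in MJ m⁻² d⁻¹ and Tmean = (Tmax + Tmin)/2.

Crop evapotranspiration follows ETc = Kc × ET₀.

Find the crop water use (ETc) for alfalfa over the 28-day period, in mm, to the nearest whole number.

57 mm

Tmean = (17.2 + 7.2)/2 = 12.20 °C
0.408 Ra = 0.408 × 22.0 = 8.9760 mm/d equivalent
ET₀ = 0.0023 × 8.9760 × (12.20 + 17.8) × √10.0 = 0.0023 × 8.9760 × 30.00 × 3.1623 = 1.9586 mm/d
ETc = Kc × ET₀ = 1.04 × 1.9586 = 2.0369 mm/d
Over 28 days: 2.0369 × 28 = 57.033 mm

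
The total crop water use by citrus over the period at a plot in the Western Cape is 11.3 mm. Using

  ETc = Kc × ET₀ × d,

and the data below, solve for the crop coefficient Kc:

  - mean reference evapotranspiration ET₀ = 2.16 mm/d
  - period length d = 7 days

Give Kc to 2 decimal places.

ETc = Kc × ET₀ × d  ⇒  Kc = ETc / (ET₀ × d)
Kc = 11.3 / (2.16 × 7) = 11.3 / 15.12 = 0.7474

0.75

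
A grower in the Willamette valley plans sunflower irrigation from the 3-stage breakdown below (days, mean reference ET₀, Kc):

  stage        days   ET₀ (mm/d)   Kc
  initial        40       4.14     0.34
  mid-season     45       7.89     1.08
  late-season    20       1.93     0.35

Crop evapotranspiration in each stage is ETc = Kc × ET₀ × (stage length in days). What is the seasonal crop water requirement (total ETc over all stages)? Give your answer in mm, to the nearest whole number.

initial: 0.34 × 4.14 × 40 = 56.30 mm
mid-season: 1.08 × 7.89 × 45 = 383.45 mm
late-season: 0.35 × 1.93 × 20 = 13.51 mm
Seasonal total = 453.26 mm

453 mm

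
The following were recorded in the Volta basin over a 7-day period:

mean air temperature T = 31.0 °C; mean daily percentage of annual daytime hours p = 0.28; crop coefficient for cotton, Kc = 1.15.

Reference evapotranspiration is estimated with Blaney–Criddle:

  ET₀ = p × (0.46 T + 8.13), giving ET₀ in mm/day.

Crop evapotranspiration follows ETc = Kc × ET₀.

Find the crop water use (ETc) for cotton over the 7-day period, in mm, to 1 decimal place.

50.5 mm

ET₀ = 0.28 × (0.46 × 31.0 + 8.13) = 0.28 × 22.390 = 6.2692 mm/d
ETc = Kc × ET₀ = 1.15 × 6.2692 = 7.2096 mm/d
Over 7 days: 7.2096 × 7 = 50.467 mm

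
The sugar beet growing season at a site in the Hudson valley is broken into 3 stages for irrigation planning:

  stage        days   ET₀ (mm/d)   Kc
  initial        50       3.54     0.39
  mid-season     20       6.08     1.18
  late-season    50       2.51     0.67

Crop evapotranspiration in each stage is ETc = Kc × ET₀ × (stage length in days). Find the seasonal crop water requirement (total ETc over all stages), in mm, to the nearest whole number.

initial: 0.39 × 3.54 × 50 = 69.03 mm
mid-season: 1.18 × 6.08 × 20 = 143.49 mm
late-season: 0.67 × 2.51 × 50 = 84.09 mm
Seasonal total = 296.61 mm

297 mm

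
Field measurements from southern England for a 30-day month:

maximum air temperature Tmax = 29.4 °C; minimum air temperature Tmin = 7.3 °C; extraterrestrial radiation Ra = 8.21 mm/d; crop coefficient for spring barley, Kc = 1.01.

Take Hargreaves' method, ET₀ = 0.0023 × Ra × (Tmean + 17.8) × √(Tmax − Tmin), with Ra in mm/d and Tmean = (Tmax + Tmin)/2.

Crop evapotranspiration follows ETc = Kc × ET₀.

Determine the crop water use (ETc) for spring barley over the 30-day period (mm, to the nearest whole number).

Tmean = (29.4 + 7.3)/2 = 18.35 °C
ET₀ = 0.0023 × 8.21 × (18.35 + 17.8) × √22.1 = 0.0023 × 8.21 × 36.15 × 4.7011 = 3.2091 mm/d
ETc = Kc × ET₀ = 1.01 × 3.2091 = 3.2412 mm/d
Over 30 days: 3.2412 × 30 = 97.236 mm

97 mm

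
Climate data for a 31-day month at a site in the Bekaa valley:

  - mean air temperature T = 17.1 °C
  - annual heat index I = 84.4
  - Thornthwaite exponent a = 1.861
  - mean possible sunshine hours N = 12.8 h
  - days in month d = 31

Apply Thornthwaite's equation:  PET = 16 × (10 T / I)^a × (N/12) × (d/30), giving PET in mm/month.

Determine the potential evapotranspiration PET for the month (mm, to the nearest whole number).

10T/I = 10 × 17.1 / 84.4 = 2.0261
(10T/I)^a = 2.0261^1.861 = 3.7213
Uncorrected PET = 16 × 3.7213 = 59.541 mm
Correction = (N/12)(d/30) = (12.8/12)(31/30) = 1.1022
PET = 59.541 × 1.1022 = 65.626 mm/month

66 mm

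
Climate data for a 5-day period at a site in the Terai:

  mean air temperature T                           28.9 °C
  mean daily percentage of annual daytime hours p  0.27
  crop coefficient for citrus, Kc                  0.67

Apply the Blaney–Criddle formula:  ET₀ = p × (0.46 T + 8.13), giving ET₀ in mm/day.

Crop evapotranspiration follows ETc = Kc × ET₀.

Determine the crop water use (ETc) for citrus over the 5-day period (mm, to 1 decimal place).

19.4 mm

ET₀ = 0.27 × (0.46 × 28.9 + 8.13) = 0.27 × 21.424 = 5.7845 mm/d
ETc = Kc × ET₀ = 0.67 × 5.7845 = 3.8756 mm/d
Over 5 days: 3.8756 × 5 = 19.378 mm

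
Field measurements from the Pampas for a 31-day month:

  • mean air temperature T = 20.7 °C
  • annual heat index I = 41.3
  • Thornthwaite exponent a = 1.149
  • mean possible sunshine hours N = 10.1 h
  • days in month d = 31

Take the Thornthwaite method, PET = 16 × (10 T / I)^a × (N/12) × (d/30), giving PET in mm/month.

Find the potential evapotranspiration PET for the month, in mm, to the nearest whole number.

10T/I = 10 × 20.7 / 41.3 = 5.0121
(10T/I)^a = 5.0121^1.149 = 6.3727
Uncorrected PET = 16 × 6.3727 = 101.963 mm
Correction = (N/12)(d/30) = (10.1/12)(31/30) = 0.8697
PET = 101.963 × 0.8697 = 88.677 mm/month

89 mm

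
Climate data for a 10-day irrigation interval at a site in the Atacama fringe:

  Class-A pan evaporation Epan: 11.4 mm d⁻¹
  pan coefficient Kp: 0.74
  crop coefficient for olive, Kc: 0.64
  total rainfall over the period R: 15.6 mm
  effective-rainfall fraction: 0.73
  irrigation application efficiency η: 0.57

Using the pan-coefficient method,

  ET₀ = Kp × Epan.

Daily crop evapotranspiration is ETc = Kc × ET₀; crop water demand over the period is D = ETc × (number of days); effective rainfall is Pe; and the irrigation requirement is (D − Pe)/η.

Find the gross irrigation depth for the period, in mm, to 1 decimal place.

ET₀ = 0.74 × 11.4 = 8.4360 mm/d
ETc = Kc × ET₀ = 0.64 × 8.4360 = 5.3990 mm/d
Crop demand D = ETc × 10 d = 5.3990 × 10 = 53.990 mm
Pe = 0.73 × 15.6 = 11.388 mm
D − Pe = 53.990 − 11.388 = 42.602 mm
Gross irrigation = 42.602 / 0.57 = 74.740 mm

74.7 mm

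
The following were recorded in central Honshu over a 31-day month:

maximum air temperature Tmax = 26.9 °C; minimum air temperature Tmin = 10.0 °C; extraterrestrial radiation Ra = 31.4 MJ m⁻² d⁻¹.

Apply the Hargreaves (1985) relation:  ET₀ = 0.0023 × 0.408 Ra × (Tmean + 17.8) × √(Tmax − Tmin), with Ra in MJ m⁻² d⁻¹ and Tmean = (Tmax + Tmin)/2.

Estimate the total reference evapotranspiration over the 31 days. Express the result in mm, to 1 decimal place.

Tmean = (26.9 + 10.0)/2 = 18.45 °C
0.408 Ra = 0.408 × 31.4 = 12.8112 mm/d equivalent
ET₀ = 0.0023 × 12.8112 × (18.45 + 17.8) × √16.9 = 0.0023 × 12.8112 × 36.25 × 4.1110 = 4.3911 mm/d
Over 31 days: 4.3911 × 31 = 136.124 mm

136.1 mm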